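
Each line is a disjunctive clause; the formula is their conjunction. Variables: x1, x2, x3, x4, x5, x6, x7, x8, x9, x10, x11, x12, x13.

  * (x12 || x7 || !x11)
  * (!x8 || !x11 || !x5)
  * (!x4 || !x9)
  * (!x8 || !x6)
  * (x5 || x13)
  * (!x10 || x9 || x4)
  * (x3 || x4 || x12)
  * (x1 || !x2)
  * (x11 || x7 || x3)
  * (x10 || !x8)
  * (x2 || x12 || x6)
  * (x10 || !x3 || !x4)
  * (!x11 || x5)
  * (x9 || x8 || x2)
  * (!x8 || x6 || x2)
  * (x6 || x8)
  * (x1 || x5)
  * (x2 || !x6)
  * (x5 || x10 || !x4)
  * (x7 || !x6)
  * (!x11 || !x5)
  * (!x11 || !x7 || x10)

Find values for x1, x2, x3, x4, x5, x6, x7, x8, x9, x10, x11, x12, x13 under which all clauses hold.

x1=1, x2=1, x3=1, x4=0, x5=1, x6=1, x7=1, x8=0, x9=1, x10=0, x11=0, x12=1, x13=0

Pure literal: x1 appears only positively; assign x1 = True.
x12 occurs only positively in the remaining clauses — set x12 = True.
Branch on x2: take x2 = True.
Set x3 = True and propagate.
Try x4 = False.
For the remaining variables, x5 = True, x6 = True, x7 = True, x8 = False, x9 = True, x10 = False, x11 = False, x13 = False works.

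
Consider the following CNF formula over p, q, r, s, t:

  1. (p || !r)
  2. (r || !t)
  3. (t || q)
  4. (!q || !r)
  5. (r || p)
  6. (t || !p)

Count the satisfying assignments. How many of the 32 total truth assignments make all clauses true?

2

Satisfying assignments:
  p=T q=F r=T s=F t=T
  p=T q=F r=T s=T t=T
That's 2 in total.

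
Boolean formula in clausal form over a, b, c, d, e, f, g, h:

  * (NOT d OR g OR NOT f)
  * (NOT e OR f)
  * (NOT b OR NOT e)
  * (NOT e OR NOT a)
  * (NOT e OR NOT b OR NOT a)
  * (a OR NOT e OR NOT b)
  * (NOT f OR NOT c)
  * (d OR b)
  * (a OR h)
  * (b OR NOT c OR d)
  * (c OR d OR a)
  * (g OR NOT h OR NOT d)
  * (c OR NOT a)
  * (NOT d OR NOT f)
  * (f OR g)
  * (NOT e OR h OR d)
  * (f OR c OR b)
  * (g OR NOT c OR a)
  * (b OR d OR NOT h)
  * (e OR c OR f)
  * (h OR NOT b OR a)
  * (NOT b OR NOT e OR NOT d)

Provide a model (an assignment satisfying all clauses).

g occurs only positively in the remaining clauses — set g = True.
Branch on a: take a = True.
  then e is forced to False.
  then c is forced to True.
  then f is forced to False.
Set b = False and propagate.
  then d is forced to True.
h is now unconstrained; take h = False.
Every clause has at least one true literal under this assignment.

a=T, b=F, c=T, d=T, e=F, f=F, g=T, h=F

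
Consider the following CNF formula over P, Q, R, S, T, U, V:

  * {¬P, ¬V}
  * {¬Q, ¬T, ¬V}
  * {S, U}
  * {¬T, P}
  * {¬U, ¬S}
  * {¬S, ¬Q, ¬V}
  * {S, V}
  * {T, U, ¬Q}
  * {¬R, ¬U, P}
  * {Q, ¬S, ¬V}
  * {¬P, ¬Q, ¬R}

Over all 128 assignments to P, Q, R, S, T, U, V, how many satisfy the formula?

9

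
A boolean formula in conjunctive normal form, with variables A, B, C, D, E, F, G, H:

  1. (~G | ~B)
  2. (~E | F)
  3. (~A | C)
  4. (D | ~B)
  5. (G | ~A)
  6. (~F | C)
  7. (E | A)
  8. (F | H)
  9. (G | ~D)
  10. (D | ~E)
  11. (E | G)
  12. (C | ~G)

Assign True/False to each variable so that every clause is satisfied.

A=1, B=0, C=1, D=1, E=0, F=0, G=1, H=1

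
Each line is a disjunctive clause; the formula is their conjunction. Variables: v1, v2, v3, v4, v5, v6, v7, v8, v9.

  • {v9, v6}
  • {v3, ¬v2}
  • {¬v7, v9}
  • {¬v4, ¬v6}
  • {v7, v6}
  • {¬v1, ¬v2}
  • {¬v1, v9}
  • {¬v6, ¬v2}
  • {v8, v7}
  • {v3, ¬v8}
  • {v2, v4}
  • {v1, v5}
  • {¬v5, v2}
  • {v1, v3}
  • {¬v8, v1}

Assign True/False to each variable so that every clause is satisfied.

v1=F, v2=T, v3=T, v4=F, v5=T, v6=F, v7=T, v8=F, v9=T

Check each clause:
  1. {v6, v9} — v9 is true.
  2. {v3, ¬v2} — v3 is true.
  3. {v9, ¬v7} — v9 is true.
  4. {¬v4, ¬v6} — ¬v6 is true.
  5. {v6, v7} — v7 is true.
  6. {¬v2, ¬v1} — ¬v1 is true.
  7. {¬v1, v9} — v9 is true.
  8. {¬v2, ¬v6} — ¬v6 is true.
  9. {v8, v7} — v7 is true.
  10. {v3, ¬v8} — ¬v8 is true.
  11. {v2, v4} — v2 is true.
  12. {v5, v1} — v5 is true.
  13. {v2, ¬v5} — v2 is true.
  14. {v1, v3} — v3 is true.
  15. {v1, ¬v8} — ¬v8 is true.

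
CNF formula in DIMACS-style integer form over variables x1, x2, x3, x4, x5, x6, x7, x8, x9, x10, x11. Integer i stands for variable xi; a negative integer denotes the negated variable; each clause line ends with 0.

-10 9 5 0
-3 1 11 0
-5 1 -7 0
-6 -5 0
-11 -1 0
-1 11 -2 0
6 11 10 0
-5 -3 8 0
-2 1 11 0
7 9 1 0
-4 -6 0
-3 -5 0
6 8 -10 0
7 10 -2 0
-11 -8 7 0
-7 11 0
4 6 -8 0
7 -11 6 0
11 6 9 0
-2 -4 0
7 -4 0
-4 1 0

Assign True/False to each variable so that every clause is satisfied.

x1=False, x2=False, x3=False, x4=False, x5=False, x6=True, x7=True, x8=True, x9=True, x10=False, x11=True

Pure literal: x2 appears only negated; assign x2 = False.
Pure literal: x3 appears only negated; assign x3 = False.
Branch on x1: take x1 = False.
  then x4 is forced to False.
Set x5 = False and propagate.
Branch on x6: take x6 = True.
For the remaining variables, x7 = True, x8 = True, x9 = True, x10 = False, x11 = True works.
Every clause has at least one true literal under this assignment.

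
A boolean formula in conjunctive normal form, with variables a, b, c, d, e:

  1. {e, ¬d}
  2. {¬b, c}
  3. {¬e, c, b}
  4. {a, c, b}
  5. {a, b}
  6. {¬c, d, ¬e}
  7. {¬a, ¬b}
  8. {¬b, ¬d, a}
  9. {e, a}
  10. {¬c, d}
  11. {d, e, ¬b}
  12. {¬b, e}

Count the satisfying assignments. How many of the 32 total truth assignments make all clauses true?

2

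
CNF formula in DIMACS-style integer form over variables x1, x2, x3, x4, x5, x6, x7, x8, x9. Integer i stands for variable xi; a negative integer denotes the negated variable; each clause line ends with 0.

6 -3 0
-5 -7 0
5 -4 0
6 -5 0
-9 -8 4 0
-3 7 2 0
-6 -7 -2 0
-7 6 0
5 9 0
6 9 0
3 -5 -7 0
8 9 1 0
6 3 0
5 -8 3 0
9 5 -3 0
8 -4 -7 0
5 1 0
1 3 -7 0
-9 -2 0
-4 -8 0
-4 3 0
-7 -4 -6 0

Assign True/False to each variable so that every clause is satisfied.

x1=T, x2=F, x3=T, x4=F, x5=F, x6=T, x7=T, x8=F, x9=T

Pure literal: x1 appears only positively; assign x1 = True.
Branch on x2: take x2 = False.
The remaining clauses are satisfied by x3 = True, x4 = False, x5 = False, x6 = True, x7 = True, x8 = False, x9 = True.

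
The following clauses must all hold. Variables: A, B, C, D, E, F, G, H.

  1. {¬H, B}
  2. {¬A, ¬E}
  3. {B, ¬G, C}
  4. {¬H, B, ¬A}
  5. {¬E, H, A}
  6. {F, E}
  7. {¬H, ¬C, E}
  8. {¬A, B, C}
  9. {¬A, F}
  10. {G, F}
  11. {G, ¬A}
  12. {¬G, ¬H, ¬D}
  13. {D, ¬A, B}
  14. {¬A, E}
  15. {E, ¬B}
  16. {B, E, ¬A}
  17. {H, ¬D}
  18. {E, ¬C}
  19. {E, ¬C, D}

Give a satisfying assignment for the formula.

A = False, B = True, C = False, D = False, E = True, F = True, G = True, H = True

Pure literal: F appears only positively; assign F = True.
Branch on A: take A = False.
Branch on B: take B = True.
  then E is forced to True.
  then H is forced to True.
Try D = False.
C, G are now unconstrained; take C = False, G = True.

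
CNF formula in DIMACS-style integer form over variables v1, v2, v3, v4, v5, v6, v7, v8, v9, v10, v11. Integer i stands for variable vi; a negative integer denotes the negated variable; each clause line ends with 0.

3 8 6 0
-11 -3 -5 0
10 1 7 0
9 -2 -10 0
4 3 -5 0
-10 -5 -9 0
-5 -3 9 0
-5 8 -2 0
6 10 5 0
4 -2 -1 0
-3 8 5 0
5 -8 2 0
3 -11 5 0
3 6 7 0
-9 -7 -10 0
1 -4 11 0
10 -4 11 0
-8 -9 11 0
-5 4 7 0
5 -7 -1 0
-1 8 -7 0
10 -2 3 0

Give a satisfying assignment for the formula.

Pure literal: v6 appears only positively; assign v6 = True.
Set v1 = False and propagate.
Branch on v2: take v2 = False.
Try v3 = False.
The remaining clauses are satisfied by v4 = True, v5 = True, v7 = True, v8 = True, v9 = False, v10 = False, v11 = True.

v1=F, v2=F, v3=F, v4=T, v5=T, v6=T, v7=T, v8=T, v9=F, v10=F, v11=T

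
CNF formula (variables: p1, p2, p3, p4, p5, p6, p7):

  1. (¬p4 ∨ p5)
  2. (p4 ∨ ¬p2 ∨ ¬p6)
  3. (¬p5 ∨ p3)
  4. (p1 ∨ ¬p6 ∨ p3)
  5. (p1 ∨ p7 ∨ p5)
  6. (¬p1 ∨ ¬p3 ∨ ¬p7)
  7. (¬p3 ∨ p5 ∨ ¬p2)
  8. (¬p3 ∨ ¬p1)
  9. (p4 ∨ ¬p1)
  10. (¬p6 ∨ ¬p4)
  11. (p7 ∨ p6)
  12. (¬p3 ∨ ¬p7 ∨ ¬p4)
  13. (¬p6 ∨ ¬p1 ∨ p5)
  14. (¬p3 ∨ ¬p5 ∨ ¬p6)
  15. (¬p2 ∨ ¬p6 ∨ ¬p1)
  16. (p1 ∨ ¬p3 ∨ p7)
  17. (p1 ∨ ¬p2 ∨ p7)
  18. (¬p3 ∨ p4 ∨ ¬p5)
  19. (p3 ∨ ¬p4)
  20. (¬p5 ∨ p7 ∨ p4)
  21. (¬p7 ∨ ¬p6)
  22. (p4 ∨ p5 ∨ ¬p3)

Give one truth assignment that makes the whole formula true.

p1 = F, p2 = T, p3 = F, p4 = F, p5 = F, p6 = F, p7 = T

Try p1 = False.
For the remaining variables, p2 = True, p3 = False, p4 = False, p5 = False, p6 = False, p7 = True works.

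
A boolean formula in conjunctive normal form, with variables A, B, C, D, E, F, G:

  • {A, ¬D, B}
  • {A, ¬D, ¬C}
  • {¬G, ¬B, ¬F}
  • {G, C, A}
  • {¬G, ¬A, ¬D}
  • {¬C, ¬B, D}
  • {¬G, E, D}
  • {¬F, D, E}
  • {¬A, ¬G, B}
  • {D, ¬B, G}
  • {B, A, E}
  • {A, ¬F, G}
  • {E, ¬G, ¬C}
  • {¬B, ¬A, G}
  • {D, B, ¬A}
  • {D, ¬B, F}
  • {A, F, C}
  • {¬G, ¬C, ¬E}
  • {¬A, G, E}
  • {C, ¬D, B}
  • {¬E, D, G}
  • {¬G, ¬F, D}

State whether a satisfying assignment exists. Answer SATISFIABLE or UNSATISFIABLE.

SATISFIABLE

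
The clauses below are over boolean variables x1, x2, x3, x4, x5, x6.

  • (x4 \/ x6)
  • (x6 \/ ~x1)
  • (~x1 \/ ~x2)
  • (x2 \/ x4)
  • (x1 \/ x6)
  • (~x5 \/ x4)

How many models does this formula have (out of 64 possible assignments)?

Case analysis on x1 and x4:
  x1=1, x4=1: remaining (x2,x3,x5,x6) ∈ {(0,0,0,1); (0,0,1,1); (0,1,0,1); (0,1,1,1)} — 4.
  x1=1, x4=0: a clause becomes empty — 0.
  x1=0, x4=1: forces x6=1; x2, x3, x5 free → 2^3 = 8.
  x1=0, x4=0: remaining (x2,x3,x5,x6) ∈ {(1,0,0,1); (1,1,0,1)} — 2.
Total: 4 + 0 + 8 + 2 = 14.

14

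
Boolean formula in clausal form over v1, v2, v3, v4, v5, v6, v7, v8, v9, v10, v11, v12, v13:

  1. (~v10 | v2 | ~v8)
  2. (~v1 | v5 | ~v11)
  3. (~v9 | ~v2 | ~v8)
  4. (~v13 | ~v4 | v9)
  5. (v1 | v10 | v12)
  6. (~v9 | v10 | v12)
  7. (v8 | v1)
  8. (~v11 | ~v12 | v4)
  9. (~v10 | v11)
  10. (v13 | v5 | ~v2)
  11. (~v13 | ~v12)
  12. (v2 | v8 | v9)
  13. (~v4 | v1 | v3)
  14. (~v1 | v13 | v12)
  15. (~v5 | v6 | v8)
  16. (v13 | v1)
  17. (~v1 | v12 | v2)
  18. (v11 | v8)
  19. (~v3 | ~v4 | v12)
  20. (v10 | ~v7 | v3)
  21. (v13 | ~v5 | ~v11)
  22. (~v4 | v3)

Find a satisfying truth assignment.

v1=True, v2=False, v3=True, v4=False, v5=True, v6=True, v7=True, v8=True, v9=True, v10=False, v11=False, v12=True, v13=False

Pure literal: v6 appears only positively; assign v6 = True.
Try v1 = True.
The remaining clauses are satisfied by v2 = False, v3 = True, v4 = False, v5 = True, v7 = True, v8 = True, v9 = True, v10 = False, v11 = False, v12 = True, v13 = False.
Every clause has at least one true literal under this assignment.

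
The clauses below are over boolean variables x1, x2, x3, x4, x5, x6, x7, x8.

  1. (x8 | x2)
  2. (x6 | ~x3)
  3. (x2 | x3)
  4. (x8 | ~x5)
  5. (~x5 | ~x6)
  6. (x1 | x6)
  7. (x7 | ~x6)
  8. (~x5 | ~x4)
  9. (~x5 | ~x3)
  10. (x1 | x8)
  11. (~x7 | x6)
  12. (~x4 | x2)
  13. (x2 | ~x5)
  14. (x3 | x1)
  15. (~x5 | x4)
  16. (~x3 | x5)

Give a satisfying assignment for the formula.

Pure literal: x1 appears only positively; assign x1 = True.
Pure literal: x2 appears only positively; assign x2 = True.
Try x3 = False.
Try x4 = False.
  then x5 is forced to False.
Set x6 = False and propagate.
  then x7 is forced to False.
x8 is now unconstrained; take x8 = True.
Check each clause:
  1. (x8 | x2) — x8 is true.
  2. (x6 | ~x3) — ~x3 is true.
  3. (x3 | x2) — x2 is true.
  4. (x8 | ~x5) — x8 is true.
  5. (~x6 | ~x5) — ~x6 is true.
  6. (x1 | x6) — x1 is true.
  7. (x7 | ~x6) — ~x6 is true.
  8. (~x5 | ~x4) — ~x5 is true.
  9. (~x3 | ~x5) — ~x5 is true.
  10. (x8 | x1) — x8 is true.
  11. (x6 | ~x7) — ~x7 is true.
  12. (x2 | ~x4) — x2 is true.
  13. (x2 | ~x5) — x2 is true.
  14. (x3 | x1) — x1 is true.
  15. (~x5 | x4) — ~x5 is true.
  16. (x5 | ~x3) — ~x3 is true.

x1=T, x2=T, x3=F, x4=F, x5=F, x6=F, x7=F, x8=T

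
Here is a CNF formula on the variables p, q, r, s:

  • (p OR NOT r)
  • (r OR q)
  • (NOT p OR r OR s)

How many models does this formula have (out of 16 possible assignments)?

7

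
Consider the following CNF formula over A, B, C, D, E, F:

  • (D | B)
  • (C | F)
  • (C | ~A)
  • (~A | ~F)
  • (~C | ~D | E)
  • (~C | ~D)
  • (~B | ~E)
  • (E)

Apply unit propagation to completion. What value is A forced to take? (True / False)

False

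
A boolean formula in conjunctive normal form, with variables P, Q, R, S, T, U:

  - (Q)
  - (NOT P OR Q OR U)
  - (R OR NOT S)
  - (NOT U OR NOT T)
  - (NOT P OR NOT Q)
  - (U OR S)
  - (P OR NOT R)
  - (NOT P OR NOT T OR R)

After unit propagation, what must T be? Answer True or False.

False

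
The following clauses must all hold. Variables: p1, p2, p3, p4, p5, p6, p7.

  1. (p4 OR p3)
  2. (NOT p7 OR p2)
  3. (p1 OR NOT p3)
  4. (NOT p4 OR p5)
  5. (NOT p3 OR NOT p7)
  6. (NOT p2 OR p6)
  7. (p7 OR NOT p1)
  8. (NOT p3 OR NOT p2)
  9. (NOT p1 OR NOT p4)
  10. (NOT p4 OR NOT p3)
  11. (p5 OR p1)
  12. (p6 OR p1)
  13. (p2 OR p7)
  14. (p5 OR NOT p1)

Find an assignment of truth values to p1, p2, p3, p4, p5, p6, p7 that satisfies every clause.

p1=F  p2=T  p3=F  p4=T  p5=T  p6=T  p7=F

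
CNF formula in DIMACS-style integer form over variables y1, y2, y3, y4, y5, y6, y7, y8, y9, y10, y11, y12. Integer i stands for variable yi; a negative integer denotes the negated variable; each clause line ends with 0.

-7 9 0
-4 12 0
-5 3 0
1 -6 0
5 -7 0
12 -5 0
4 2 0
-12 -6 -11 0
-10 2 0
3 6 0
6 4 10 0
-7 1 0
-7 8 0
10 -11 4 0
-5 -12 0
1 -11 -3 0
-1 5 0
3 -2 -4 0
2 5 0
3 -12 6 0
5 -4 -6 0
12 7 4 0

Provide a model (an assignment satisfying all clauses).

y1 = 0, y2 = 1, y3 = 1, y4 = 1, y5 = 0, y6 = 0, y7 = 0, y8 = 1, y9 = 0, y10 = 0, y11 = 0, y12 = 1

y8 occurs only positively in the remaining clauses — set y8 = True.
y11 occurs only negated in the remaining clauses — set y11 = False.
Try y1 = False.
  then y6 is forced to False.
  then y3 is forced to True.
  then y7 is forced to False.
Branch on y2: take y2 = True.
Branch on y4: take y4 = True.
  then y12 is forced to True.
  then y5 is forced to False.
y9, y10 are now unconstrained; take y9 = False, y10 = False.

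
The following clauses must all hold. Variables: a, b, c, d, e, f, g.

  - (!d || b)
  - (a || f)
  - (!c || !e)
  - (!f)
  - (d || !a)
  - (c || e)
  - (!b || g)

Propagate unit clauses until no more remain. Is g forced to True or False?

True

Unit clause (!f) sets f = False.
From (a || f) and f = False: a = True.
(!a || d) with a = True leaves only d, so d = True.
(!d || b) with d = True leaves only b, so b = True.
(!b || g) with b = True leaves only g, so g = True.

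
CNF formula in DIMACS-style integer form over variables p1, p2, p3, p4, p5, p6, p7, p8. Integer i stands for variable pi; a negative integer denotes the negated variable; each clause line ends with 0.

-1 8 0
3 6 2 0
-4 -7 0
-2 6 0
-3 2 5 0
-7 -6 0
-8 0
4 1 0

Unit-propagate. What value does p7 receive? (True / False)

False

(!p8) stands alone — p8 = False.
(!p1 || p8): since p8 = False, the clause reduces to (!p1). p1 = False.
(p1 || p4) with p1 = False leaves only p4, so p4 = True.
From (!p7 || !p4) and p4 = True: p7 = False.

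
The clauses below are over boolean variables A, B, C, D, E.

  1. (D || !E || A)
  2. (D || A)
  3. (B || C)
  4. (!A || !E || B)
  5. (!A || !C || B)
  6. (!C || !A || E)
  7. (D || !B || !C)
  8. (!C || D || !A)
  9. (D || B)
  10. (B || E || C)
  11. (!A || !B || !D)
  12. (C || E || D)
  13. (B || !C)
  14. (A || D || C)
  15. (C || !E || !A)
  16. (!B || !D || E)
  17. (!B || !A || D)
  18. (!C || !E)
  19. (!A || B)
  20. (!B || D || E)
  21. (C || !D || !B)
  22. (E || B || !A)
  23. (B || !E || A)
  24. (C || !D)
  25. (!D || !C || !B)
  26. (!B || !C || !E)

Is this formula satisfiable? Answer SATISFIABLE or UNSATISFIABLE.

UNSATISFIABLE

B = True:
  D = True:
    propagation gives A=False, E=True, C=False; an empty clause results — contradiction.
  D = False:
    propagation gives A=True; an empty clause results — contradiction.
B = False:
  propagation gives C=True; an empty clause results — contradiction.
Every branch closes, so no satisfying assignment exists.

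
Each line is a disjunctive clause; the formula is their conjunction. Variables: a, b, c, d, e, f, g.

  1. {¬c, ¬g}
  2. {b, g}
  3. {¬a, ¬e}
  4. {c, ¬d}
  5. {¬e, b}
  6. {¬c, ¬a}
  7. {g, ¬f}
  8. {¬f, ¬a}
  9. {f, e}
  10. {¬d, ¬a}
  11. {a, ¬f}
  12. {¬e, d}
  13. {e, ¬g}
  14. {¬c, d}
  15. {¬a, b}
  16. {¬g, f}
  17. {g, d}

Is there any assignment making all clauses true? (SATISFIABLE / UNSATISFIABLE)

SATISFIABLE

Pure literal: b appears only positively; assign b = True.
Set a = False and propagate.
  then f is forced to False.
  then e is forced to True.
  then d is forced to True.
  then c is forced to True.
  then g is forced to False.
So a=False  b=True  c=True  d=True  e=True  f=False  g=False is a satisfying assignment.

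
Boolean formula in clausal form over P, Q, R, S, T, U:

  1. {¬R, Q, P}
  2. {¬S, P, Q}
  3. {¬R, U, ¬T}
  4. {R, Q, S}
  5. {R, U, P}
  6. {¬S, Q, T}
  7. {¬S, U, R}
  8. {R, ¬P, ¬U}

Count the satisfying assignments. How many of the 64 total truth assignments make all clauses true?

22

Case analysis on R and P:
  R=1, P=1: 10 of the 16 assignments to (Q,S,T,U) work.
  R=1, P=0: S free; 3 ways for (Q,T,U) × 2^1 = 6.
  R=0, P=1: remaining (Q,S,T,U) ∈ {(1,0,0,0); (1,0,1,0)} — 2.
  R=0, P=0: remaining (Q,S,T,U) ∈ {(1,0,0,1); (1,0,1,1); (1,1,0,1); (1,1,1,1)} — 4.
Total: 10 + 6 + 2 + 4 = 22.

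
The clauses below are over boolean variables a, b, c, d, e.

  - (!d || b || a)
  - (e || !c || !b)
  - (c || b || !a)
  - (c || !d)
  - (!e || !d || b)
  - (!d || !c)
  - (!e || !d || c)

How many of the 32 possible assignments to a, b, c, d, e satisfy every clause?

Case analysis on c and d:
  c=1, d=1: a clause becomes empty — 0.
  c=1, d=0: a free; 3 ways for (b,e) × 2^1 = 6.
  c=0, d=1: a clause becomes empty — 0.
  c=0, d=0: e free; 3 ways for (a,b) × 2^1 = 6.
Total: 0 + 6 + 0 + 6 = 12.

12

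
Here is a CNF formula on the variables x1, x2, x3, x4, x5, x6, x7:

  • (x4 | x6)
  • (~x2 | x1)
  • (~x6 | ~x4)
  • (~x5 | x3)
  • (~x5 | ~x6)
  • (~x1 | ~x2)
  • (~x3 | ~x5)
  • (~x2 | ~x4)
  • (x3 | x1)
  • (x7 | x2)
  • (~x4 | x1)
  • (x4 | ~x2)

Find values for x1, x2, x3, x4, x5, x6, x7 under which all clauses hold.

x5 occurs only negated in the remaining clauses — set x5 = False.
Pure literal: x7 appears only positively; assign x7 = True.
Set x1 = True and propagate.
  then x2 is forced to False.
Set x4 = False and propagate.
  then x6 is forced to True.
x3 is now unconstrained; take x3 = True.

x1=T, x2=F, x3=T, x4=F, x5=F, x6=T, x7=T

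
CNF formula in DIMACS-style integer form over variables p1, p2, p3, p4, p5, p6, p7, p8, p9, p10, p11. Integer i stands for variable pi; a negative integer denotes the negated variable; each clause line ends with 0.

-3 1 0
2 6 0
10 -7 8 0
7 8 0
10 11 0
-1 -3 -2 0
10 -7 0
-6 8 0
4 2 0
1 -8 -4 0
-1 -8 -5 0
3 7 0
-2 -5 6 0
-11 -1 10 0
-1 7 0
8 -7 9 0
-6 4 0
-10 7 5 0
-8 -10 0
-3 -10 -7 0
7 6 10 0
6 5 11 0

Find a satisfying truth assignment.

p1=T  p2=T  p3=F  p4=F  p5=F  p6=F  p7=T  p8=F  p9=T  p10=T  p11=T

Check each clause:
  1. (p1 | ~p3) — p1 is true.
  2. (p2 | p6) — p2 is true.
  3. (~p7 | p8 | p10) — p10 is true.
  4. (p8 | p7) — p7 is true.
  5. (p10 | p11) — p10 is true.
  6. (~p2 | ~p1 | ~p3) — ~p3 is true.
  7. (p10 | ~p7) — p10 is true.
  8. (~p6 | p8) — ~p6 is true.
  9. (p2 | p4) — p2 is true.
  10. (~p8 | p1 | ~p4) — ~p8 is true.
  11. (~p8 | ~p5 | ~p1) — ~p8 is true.
  12. (p3 | p7) — p7 is true.
  13. (p6 | ~p2 | ~p5) — ~p5 is true.
  14. (p10 | ~p1 | ~p11) — p10 is true.
  15. (p7 | ~p1) — p7 is true.
  16. (~p7 | p8 | p9) — p9 is true.
  17. (~p6 | p4) — ~p6 is true.
  18. (~p10 | p5 | p7) — p7 is true.
  19. (~p10 | ~p8) — ~p8 is true.
  20. (~p7 | ~p3 | ~p10) — ~p3 is true.
  21. (p10 | p6 | p7) — p10 is true.
  22. (p5 | p6 | p11) — p11 is true.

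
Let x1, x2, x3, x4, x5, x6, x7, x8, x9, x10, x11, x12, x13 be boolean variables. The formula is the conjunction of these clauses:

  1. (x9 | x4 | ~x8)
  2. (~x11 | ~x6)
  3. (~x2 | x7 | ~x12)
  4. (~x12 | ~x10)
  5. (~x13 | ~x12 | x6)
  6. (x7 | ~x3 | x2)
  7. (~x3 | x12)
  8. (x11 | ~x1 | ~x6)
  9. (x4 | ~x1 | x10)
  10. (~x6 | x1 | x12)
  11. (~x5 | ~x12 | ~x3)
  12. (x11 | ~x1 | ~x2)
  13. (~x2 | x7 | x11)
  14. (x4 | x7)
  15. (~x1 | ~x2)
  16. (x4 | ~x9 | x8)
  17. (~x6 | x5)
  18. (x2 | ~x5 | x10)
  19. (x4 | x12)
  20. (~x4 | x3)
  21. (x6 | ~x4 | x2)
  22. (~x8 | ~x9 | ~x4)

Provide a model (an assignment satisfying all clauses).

x7 occurs only positively in the remaining clauses — set x7 = True.
Pure literal: x13 appears only negated; assign x13 = False.
Branch on x1: take x1 = False.
Set x2 = True and propagate.
The remaining clauses are satisfied by x3 = True, x4 = True, x5 = False, x6 = False, x8 = False, x9 = False, x10 = False, x11 = True, x12 = True.

x1=F, x2=T, x3=T, x4=T, x5=F, x6=F, x7=T, x8=F, x9=F, x10=F, x11=T, x12=T, x13=F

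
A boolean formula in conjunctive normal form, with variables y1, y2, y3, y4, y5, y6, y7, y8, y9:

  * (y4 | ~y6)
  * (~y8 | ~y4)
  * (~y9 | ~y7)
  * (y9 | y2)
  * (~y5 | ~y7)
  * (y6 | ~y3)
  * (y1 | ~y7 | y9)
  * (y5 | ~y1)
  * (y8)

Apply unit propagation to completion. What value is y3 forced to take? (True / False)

(y8) stands alone — y8 = True.
(~y8 | ~y4) with y8 = True leaves only ~y4, so y4 = False.
From (y4 | ~y6) and y4 = False: y6 = False.
In (y6 | ~y3), y6 is now false; ~y3 must hold, so y3 = False.

False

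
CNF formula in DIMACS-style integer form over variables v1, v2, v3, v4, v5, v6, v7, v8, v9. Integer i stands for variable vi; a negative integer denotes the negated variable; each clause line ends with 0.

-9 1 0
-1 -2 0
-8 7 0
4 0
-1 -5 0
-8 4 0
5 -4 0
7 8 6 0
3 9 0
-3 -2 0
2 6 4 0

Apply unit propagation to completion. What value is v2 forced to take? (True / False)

(v4) is a unit clause: v4 = True.
From (v5 OR NOT v4) and v4 = True: v5 = True.
(NOT v5 OR NOT v1): since v5 = True, the clause reduces to (NOT v1). v1 = False.
(v1 OR NOT v9): since v1 = False, the clause reduces to (NOT v9). v9 = False.
In (v9 OR v3), v9 is now false; v3 must hold, so v3 = True.
In (NOT v2 OR NOT v3), NOT v3 is now false; NOT v2 must hold, so v2 = False.

False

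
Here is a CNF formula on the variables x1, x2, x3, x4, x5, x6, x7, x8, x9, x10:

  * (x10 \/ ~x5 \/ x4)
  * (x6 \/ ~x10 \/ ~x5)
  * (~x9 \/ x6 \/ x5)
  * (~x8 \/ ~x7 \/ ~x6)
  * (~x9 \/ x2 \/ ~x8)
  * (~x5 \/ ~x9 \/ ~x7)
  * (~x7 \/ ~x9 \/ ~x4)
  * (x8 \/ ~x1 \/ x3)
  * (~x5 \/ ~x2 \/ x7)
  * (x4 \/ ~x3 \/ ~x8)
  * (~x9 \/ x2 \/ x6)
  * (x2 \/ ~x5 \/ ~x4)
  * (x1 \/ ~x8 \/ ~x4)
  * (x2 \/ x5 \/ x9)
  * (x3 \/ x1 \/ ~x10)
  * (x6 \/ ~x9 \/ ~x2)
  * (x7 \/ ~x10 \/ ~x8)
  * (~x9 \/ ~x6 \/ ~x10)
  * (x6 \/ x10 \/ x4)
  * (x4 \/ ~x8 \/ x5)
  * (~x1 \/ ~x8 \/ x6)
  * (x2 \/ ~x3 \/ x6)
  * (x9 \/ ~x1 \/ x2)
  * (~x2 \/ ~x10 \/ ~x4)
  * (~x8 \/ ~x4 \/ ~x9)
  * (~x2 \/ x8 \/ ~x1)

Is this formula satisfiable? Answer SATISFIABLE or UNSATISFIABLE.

SATISFIABLE

Set x1 = False and propagate.
Try x2 = False.
For the remaining variables, x3 = False, x4 = True, x5 = False, x6 = True, x7 = False, x8 = False, x9 = True, x10 = False works.
Every clause has at least one true literal under this assignment.
So x1 = F, x2 = F, x3 = F, x4 = T, x5 = F, x6 = T, x7 = F, x8 = F, x9 = T, x10 = F is a satisfying assignment.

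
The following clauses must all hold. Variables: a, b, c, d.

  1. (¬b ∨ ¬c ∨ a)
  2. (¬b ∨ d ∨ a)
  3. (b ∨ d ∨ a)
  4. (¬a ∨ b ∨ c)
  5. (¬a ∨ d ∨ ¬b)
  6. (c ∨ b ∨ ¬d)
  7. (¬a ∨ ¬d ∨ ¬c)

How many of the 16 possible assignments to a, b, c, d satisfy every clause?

4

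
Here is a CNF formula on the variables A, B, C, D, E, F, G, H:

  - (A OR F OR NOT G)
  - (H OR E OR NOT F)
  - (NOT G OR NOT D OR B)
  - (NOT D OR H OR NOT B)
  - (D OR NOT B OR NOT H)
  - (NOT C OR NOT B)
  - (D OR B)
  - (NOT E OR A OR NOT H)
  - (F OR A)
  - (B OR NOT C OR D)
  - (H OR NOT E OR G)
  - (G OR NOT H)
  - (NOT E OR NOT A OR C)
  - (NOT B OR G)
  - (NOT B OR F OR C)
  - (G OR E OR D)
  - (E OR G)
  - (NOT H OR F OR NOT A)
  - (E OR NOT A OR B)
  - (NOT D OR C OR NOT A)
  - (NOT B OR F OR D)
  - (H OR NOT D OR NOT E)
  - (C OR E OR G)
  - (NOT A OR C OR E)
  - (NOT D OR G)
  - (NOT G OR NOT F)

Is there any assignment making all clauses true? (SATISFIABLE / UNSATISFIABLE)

B = True:
  propagation gives C=False, G=True, F=True; an empty clause results — contradiction.
B = False:
  propagation gives D=True, G=False; an empty clause results — contradiction.
Every branch closes, so no satisfying assignment exists.

UNSATISFIABLE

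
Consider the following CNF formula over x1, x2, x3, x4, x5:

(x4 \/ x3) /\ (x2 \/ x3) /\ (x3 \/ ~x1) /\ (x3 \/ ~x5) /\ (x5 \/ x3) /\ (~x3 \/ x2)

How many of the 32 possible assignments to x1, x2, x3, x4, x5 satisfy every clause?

8

The models are:
  x1=F x2=T x3=T x4=F x5=F
  x1=F x2=T x3=T x4=F x5=T
  x1=F x2=T x3=T x4=T x5=F
  x1=F x2=T x3=T x4=T x5=T
  x1=T x2=T x3=T x4=F x5=F
  x1=T x2=T x3=T x4=F x5=T
  x1=T x2=T x3=T x4=T x5=F
  x1=T x2=T x3=T x4=T x5=T
That's 8 in total.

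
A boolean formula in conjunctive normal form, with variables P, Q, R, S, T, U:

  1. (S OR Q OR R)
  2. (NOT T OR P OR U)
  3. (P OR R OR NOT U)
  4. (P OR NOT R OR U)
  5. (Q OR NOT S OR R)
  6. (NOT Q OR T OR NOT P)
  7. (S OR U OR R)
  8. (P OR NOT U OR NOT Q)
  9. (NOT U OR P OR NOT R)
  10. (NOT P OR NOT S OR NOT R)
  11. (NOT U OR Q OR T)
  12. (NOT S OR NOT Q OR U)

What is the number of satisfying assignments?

7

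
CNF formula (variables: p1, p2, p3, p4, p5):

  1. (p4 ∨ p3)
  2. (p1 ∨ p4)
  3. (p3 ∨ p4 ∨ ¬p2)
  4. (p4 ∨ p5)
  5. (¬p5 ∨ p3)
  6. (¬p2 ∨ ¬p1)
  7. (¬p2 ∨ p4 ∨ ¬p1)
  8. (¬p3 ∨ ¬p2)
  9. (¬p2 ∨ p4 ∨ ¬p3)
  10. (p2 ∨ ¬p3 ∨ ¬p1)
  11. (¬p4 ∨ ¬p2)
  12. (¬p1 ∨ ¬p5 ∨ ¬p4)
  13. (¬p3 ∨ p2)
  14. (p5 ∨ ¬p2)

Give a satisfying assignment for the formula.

Try p1 = True.
  then p2 is forced to False.
  then p3 is forced to False.
  then p4 is forced to True.
  then p5 is forced to False.

p1=True  p2=False  p3=False  p4=True  p5=False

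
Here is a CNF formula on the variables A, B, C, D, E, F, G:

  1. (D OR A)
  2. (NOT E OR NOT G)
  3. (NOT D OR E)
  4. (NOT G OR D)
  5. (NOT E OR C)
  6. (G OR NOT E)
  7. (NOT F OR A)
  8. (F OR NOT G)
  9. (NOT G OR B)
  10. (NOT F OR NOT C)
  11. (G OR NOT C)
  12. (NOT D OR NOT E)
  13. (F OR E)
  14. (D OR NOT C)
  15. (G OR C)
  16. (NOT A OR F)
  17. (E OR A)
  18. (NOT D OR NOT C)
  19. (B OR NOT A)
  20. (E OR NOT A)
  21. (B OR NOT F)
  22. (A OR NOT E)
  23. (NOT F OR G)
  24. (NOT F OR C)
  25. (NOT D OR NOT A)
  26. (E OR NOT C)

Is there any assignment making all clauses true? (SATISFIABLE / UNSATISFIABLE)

UNSATISFIABLE

E = True:
  propagation gives G=False; an empty clause results — contradiction.
E = False:
  propagation gives D=False, A=True; an empty clause results — contradiction.
Every branch closes, so no satisfying assignment exists.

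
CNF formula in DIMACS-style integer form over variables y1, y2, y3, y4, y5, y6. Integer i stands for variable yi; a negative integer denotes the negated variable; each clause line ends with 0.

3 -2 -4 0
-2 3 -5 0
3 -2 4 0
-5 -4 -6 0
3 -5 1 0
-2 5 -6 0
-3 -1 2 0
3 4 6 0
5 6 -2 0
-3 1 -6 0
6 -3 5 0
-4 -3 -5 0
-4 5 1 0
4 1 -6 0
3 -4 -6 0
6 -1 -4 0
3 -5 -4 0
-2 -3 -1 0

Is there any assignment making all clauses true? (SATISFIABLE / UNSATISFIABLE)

Set y1 = True and propagate.
Try y2 = False.
  then y3 is forced to False.
The remaining clauses are satisfied by y4 = False, y5 = False, y6 = True.
So y1=T  y2=F  y3=F  y4=F  y5=F  y6=T is a satisfying assignment.

SATISFIABLE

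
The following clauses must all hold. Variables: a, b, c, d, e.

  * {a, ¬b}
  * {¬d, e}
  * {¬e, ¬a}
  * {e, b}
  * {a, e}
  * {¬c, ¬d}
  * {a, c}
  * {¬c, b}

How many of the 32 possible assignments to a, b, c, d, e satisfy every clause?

Satisfying assignments:
  a=T b=T c=F d=F e=F
  a=T b=T c=T d=F e=F
That's 2 in total.

2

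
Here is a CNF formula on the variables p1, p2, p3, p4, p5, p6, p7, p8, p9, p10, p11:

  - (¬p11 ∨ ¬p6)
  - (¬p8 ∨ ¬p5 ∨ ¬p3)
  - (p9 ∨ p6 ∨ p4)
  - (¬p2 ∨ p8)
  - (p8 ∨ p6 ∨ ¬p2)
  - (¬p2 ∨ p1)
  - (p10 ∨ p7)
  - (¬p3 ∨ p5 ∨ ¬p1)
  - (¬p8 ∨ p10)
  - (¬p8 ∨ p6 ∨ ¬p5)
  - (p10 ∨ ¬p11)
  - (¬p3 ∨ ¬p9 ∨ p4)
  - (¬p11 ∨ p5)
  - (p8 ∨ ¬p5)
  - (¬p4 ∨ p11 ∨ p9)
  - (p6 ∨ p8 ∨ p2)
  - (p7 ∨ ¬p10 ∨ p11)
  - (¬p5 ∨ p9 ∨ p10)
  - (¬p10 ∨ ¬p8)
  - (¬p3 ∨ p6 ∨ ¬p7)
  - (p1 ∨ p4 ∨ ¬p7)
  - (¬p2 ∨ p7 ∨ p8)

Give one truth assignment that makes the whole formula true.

Pure literal: p3 appears only negated; assign p3 = False.
Try p1 = True.
Set p2 = False and propagate.
For the remaining variables, p4 = True, p5 = False, p6 = True, p7 = True, p8 = False, p9 = True, p10 = False, p11 = False works.
Every clause has at least one true literal under this assignment.

p1=True, p2=False, p3=False, p4=True, p5=False, p6=True, p7=True, p8=False, p9=True, p10=False, p11=False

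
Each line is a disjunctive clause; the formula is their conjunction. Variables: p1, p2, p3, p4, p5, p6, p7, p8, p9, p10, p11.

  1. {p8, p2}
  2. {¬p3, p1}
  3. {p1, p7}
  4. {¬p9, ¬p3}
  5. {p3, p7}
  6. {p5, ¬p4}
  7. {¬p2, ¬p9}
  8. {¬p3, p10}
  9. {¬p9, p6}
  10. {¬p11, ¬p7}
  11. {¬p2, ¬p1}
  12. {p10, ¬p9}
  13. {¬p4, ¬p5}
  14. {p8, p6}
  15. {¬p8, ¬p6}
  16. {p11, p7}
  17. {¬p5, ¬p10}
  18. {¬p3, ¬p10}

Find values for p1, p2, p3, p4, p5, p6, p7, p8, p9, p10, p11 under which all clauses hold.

p1 = F, p2 = T, p3 = F, p4 = F, p5 = F, p6 = T, p7 = T, p8 = F, p9 = F, p10 = F, p11 = F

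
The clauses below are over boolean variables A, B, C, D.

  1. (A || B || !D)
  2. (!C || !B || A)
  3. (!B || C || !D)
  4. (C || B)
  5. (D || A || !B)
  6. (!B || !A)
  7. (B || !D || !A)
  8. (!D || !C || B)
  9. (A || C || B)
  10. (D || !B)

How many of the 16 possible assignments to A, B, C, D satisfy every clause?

2

The models are:
  A=F B=F C=T D=F
  A=T B=F C=T D=F
Count: 2.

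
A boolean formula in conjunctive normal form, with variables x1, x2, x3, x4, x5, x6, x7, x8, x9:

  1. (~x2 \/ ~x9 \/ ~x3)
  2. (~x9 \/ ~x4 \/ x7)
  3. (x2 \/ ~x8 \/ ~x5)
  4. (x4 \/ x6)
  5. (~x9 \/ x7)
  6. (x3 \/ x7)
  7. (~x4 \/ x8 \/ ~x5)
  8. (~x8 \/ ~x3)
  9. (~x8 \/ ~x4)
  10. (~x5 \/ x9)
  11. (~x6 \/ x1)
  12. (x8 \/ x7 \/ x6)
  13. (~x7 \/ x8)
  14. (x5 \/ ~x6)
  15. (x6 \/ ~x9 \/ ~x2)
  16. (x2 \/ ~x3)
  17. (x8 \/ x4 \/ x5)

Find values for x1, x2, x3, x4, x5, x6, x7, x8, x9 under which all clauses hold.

Pure literal: x1 appears only positively; assign x1 = True.
Try x2 = True.
For the remaining variables, x3 = False, x4 = False, x5 = True, x6 = True, x7 = True, x8 = True, x9 = True works.
Check each clause:
  1. (~x9 \/ ~x3 \/ ~x2) — ~x3 is true.
  2. (~x4 \/ ~x9 \/ x7) — ~x4 is true.
  3. (x2 \/ ~x8 \/ ~x5) — x2 is true.
  4. (x4 \/ x6) — x6 is true.
  5. (~x9 \/ x7) — x7 is true.
  6. (x7 \/ x3) — x7 is true.
  7. (~x5 \/ x8 \/ ~x4) — x8 is true.
  8. (~x8 \/ ~x3) — ~x3 is true.
  9. (~x4 \/ ~x8) — ~x4 is true.
  10. (x9 \/ ~x5) — x9 is true.
  11. (~x6 \/ x1) — x1 is true.
  12. (x7 \/ x6 \/ x8) — x8 is true.
  13. (~x7 \/ x8) — x8 is true.
  14. (x5 \/ ~x6) — x5 is true.
  15. (x6 \/ ~x9 \/ ~x2) — x6 is true.
  16. (~x3 \/ x2) — x2 is true.
  17. (x4 \/ x5 \/ x8) — x8 is true.

x1=1, x2=1, x3=0, x4=0, x5=1, x6=1, x7=1, x8=1, x9=1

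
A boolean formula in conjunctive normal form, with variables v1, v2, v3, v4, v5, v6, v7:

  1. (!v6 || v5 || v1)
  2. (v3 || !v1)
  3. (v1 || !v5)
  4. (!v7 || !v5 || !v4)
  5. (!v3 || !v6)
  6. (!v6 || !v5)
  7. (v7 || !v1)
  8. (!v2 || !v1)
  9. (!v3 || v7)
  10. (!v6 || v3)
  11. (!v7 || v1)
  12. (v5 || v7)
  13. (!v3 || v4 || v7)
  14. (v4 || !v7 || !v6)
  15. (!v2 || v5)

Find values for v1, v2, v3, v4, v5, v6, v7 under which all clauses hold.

v2 occurs only negated in the remaining clauses — set v2 = False.
Pure literal: v6 appears only negated; assign v6 = False.
Try v1 = True.
  then v3 is forced to True.
  then v7 is forced to True.
The remaining clauses are satisfied by v4 = True, v5 = False.

v1=True  v2=False  v3=True  v4=True  v5=False  v6=False  v7=True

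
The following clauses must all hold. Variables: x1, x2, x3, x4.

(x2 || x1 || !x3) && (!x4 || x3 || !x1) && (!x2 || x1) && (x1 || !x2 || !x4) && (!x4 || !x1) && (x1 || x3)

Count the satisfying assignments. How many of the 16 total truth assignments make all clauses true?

The models are:
  x1=T x2=F x3=F x4=F
  x1=T x2=F x3=T x4=F
  x1=T x2=T x3=F x4=F
  x1=T x2=T x3=T x4=F
Count: 4.

4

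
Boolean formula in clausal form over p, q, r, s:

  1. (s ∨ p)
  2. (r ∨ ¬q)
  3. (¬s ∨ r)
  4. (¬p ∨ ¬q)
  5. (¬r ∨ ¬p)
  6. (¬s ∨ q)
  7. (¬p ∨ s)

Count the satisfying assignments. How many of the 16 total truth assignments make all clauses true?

1

The models are:
  p=F q=T r=T s=T
That's 1 in total.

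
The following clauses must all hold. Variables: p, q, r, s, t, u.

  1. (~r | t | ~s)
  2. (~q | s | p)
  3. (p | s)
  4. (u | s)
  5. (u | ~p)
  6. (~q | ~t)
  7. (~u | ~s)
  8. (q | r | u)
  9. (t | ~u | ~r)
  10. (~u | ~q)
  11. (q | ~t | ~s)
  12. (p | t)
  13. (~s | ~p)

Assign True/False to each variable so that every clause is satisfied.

p=True  q=False  r=False  s=False  t=False  u=True

Try p = True.
  then u is forced to True.
  then s is forced to False.
  then q is forced to False.
The remaining clauses are satisfied by r = False, t = False.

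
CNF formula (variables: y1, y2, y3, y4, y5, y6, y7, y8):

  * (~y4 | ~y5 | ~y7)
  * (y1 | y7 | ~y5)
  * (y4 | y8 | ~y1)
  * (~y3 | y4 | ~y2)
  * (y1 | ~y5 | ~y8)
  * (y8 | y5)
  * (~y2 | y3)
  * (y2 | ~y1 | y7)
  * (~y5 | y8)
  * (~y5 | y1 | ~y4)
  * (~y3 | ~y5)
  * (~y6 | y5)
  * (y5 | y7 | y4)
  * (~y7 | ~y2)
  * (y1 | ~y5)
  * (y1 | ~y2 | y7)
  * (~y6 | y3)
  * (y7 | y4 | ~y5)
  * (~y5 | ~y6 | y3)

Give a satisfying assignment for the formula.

y1 = False, y2 = False, y3 = False, y4 = False, y5 = False, y6 = False, y7 = True, y8 = True

y6 occurs only negated in the remaining clauses — set y6 = False.
Branch on y1: take y1 = False.
  then y5 is forced to False.
  then y8 is forced to True.
Set y2 = False and propagate.
The remaining clauses are satisfied by y3 = False, y4 = False, y7 = True.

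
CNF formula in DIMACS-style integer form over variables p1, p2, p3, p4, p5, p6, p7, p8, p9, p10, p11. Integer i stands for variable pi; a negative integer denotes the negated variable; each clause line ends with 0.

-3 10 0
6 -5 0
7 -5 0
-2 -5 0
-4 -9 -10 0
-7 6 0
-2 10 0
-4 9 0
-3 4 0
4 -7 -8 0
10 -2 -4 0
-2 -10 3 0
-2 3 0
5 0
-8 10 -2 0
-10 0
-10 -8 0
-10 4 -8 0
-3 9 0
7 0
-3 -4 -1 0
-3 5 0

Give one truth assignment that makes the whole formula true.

p1 = True, p2 = False, p3 = False, p4 = False, p5 = True, p6 = True, p7 = True, p8 = False, p9 = True, p10 = False, p11 = False

(p5) is a unit clause, so p5 = True.
Unit propagation: (p6) forces p6 = True.
(p7) is a unit clause, so p7 = True.
(¬p2) is a unit clause, so p2 = False.
The clause (¬p10) is unit: p10 must be False.
The clause (¬p3) is unit: p3 must be False.
p8 occurs only negated in the remaining clauses — set p8 = False.
Pure literal: p9 appears only positively; assign p9 = True.
p1, p4, p11 are now unconstrained; take p1 = True, p4 = False, p11 = False.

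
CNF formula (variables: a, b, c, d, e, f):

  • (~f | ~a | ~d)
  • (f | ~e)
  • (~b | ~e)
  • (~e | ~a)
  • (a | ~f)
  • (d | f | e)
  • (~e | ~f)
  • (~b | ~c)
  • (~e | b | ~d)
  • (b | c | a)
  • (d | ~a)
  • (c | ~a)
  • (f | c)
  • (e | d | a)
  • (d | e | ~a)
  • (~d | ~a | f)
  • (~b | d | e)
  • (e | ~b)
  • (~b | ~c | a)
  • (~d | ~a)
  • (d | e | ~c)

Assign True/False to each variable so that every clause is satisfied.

Set a = False and propagate.
  then f is forced to False.
  then e is forced to False.
  then d is forced to True.
  then c is forced to True.
  then b is forced to False.
Check each clause:
  1. (~f | ~a | ~d) — ~f is true.
  2. (~e | f) — ~e is true.
  3. (~e | ~b) — ~e is true.
  4. (~e | ~a) — ~e is true.
  5. (a | ~f) — ~f is true.
  6. (e | d | f) — d is true.
  7. (~e | ~f) — ~f is true.
  8. (~b | ~c) — ~b is true.
  9. (~d | ~e | b) — ~e is true.
  10. (b | a | c) — c is true.
  11. (d | ~a) — d is true.
  12. (c | ~a) — c is true.
  13. (c | f) — c is true.
  14. (e | a | d) — d is true.
  15. (e | ~a | d) — d is true.
  16. (~d | ~a | f) — ~a is true.
  17. (~b | d | e) — d is true.
  18. (~b | e) — ~b is true.
  19. (~c | a | ~b) — ~b is true.
  20. (~a | ~d) — ~a is true.
  21. (~c | d | e) — d is true.

a = False, b = False, c = True, d = True, e = False, f = False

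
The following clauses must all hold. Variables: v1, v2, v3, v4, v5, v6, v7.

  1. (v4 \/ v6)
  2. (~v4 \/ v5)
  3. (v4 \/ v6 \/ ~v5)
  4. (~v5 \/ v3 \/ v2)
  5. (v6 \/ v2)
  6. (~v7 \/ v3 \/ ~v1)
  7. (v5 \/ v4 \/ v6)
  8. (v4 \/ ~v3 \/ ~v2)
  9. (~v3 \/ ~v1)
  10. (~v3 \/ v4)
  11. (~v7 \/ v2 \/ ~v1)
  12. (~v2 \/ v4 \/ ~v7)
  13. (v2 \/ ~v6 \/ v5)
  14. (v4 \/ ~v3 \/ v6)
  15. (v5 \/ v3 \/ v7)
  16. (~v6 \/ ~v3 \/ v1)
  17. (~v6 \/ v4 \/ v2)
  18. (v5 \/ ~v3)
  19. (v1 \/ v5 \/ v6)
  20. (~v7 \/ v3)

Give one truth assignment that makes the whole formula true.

v1=F  v2=T  v3=F  v4=T  v5=T  v6=F  v7=F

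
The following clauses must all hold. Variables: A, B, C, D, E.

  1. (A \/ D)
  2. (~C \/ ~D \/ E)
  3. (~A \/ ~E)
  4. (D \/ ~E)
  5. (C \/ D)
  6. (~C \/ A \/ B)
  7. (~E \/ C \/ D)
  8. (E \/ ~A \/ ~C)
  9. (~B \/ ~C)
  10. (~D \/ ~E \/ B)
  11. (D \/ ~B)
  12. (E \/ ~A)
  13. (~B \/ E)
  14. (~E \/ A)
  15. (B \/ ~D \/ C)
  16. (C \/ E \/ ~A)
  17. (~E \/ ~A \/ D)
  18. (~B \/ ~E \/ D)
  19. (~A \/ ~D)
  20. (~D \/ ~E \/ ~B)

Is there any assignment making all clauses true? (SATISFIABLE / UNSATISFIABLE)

UNSATISFIABLE

E = True:
  propagation gives A=False; an empty clause results — contradiction.
E = False:
  propagation gives A=False, D=True, C=False, B=False; an empty clause results — contradiction.
Every branch closes, so no satisfying assignment exists.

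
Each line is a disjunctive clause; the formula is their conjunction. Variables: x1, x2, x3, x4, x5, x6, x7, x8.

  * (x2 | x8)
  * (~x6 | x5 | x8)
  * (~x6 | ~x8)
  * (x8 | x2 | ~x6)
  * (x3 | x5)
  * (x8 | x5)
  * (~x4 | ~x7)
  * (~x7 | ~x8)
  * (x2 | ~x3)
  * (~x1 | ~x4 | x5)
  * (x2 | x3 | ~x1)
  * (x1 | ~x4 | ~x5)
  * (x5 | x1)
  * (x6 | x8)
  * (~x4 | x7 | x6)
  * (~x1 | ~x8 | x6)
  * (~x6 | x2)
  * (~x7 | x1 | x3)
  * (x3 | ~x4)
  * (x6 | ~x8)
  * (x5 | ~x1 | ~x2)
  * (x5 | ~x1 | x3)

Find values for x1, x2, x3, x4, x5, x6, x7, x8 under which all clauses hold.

x1=True, x2=True, x3=False, x4=False, x5=True, x6=True, x7=True, x8=False

x4 occurs only negated in the remaining clauses — set x4 = False.
Branch on x1: take x1 = True.
Branch on x2: take x2 = True.
  then x5 is forced to True.
Try x6 = True.
  then x8 is forced to False.
x3, x7 are now unconstrained; take x3 = False, x7 = True.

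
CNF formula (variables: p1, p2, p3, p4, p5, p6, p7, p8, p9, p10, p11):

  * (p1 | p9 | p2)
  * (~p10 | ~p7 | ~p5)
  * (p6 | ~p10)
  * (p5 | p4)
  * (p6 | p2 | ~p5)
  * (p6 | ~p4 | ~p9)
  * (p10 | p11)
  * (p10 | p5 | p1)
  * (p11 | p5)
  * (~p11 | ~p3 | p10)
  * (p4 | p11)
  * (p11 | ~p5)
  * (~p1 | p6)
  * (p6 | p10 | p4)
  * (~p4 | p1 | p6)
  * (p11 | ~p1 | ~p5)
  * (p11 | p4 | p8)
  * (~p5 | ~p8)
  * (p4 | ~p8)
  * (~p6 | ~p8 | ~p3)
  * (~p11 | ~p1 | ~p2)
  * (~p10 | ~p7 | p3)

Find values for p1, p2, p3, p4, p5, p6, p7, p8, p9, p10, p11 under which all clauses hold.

p1=0  p2=1  p3=0  p4=1  p5=0  p6=1  p7=0  p8=1  p9=1  p10=1  p11=1

p7 occurs only negated in the remaining clauses — set p7 = False.
Branch on p1: take p1 = False.
The remaining clauses are satisfied by p2 = True, p3 = False, p4 = True, p5 = False, p6 = True, p8 = True, p9 = True, p10 = True, p11 = True.
Check each clause:
  1. (p9 | p2 | p1) — p9 is true.
  2. (~p7 | ~p5 | ~p10) — ~p7 is true.
  3. (~p10 | p6) — p6 is true.
  4. (p5 | p4) — p4 is true.
  5. (p2 | p6 | ~p5) — p2 is true.
  6. (~p9 | p6 | ~p4) — p6 is true.
  7. (p11 | p10) — p10 is true.
  8. (p1 | p5 | p10) — p10 is true.
  9. (p5 | p11) — p11 is true.
  10. (p10 | ~p3 | ~p11) — p10 is true.
  11. (p4 | p11) — p11 is true.
  12. (~p5 | p11) — p11 is true.
  13. (~p1 | p6) — ~p1 is true.
  14. (p6 | p10 | p4) — p10 is true.
  15. (p6 | ~p4 | p1) — p6 is true.
  16. (p11 | ~p1 | ~p5) — p11 is true.
  17. (p4 | p8 | p11) — p8 is true.
  18. (~p5 | ~p8) — ~p5 is true.
  19. (~p8 | p4) — p4 is true.
  20. (~p3 | ~p8 | ~p6) — ~p3 is true.
  21. (~p1 | ~p2 | ~p11) — ~p1 is true.
  22. (~p7 | p3 | ~p10) — ~p7 is true.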